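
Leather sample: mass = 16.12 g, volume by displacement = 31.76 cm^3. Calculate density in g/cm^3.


0.508 g/cm^3

Density = mass / volume
Density = 16.12 / 31.76 = 0.508 g/cm^3


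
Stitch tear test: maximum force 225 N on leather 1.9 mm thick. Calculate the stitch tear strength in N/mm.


118.4 N/mm


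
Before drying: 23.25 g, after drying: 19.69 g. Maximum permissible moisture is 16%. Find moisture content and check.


Moisture content = 15.3%
Acceptable: Yes


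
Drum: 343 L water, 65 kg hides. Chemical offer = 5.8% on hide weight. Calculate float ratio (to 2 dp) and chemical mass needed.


Float ratio = 5.28
Chemical needed = 3.77 kg

Float ratio = 343 / 65 = 5.28
Chemical = 65 x 5.8 / 100 = 3.77 kg


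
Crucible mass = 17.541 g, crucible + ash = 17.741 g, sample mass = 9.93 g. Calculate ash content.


Ash mass = 0.200 g
Ash content = 2.01%

Ash mass = 17.741 - 17.541 = 0.200 g
Ash% = 0.200 / 9.93 x 100 = 2.01%


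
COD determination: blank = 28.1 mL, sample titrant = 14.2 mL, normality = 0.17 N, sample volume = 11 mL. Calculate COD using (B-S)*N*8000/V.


1718.5 mg/L


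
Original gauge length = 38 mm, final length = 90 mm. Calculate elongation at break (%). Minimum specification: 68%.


Elongation = 136.8%
Meets spec: Yes

Extension = 90 - 38 = 52 mm
Elongation = 52 / 38 x 100 = 136.8%
Minimum required: 68%
Meets specification: Yes


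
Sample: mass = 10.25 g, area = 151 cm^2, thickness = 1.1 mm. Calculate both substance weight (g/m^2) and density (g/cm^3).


SW = 10.25 / 151 x 10000 = 678.8 g/m^2
Volume = 151 x 1.1 / 10 = 16.61 cm^3
Density = 10.25 / 16.61 = 0.617 g/cm^3


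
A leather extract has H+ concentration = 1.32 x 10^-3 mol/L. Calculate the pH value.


pH = 2.88

pH = -log10[H+]
pH = -log10(1.32 x 10^-3) = 2.88


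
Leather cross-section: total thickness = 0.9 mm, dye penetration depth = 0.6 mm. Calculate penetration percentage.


66.7%

Penetration% = 0.6 / 0.9 x 100
Penetration = 66.7%


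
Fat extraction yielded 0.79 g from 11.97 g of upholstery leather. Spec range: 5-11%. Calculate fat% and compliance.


Fat% = 0.79 / 11.97 x 100 = 6.6%
Spec range: 5-11%
Compliant: Yes


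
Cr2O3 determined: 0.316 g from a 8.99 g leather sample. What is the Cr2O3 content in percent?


3.52%

Cr2O3% = 0.316 / 8.99 x 100
Cr2O3% = 3.52%


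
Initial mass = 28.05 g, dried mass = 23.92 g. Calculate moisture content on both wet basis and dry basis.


Moisture lost = 28.05 - 23.92 = 4.13 g
Wet basis MC = 4.13 / 28.05 x 100 = 14.7%
Dry basis MC = 4.13 / 23.92 x 100 = 17.3%


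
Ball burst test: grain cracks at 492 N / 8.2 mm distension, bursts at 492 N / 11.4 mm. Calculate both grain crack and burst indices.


Crack index = 492 / 8.2 = 60.0 N/mm
Burst index = 492 / 11.4 = 43.2 N/mm


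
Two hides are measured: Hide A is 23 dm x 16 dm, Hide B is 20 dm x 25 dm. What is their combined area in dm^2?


Hide A area = 23 x 16 = 368 dm^2
Hide B area = 20 x 25 = 500 dm^2
Total = 368 + 500 = 868 dm^2


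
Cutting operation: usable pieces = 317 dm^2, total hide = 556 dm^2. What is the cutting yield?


Yield = usable / total x 100
Yield = 317 / 556 x 100 = 57.0%


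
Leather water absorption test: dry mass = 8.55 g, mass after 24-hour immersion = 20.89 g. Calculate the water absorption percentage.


144.3%


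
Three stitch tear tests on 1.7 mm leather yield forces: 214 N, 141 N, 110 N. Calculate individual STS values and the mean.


STS1 = 125.9 N/mm
STS2 = 82.9 N/mm
STS3 = 64.7 N/mm
Mean = 91.2 N/mm


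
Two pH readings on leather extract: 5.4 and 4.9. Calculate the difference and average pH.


Difference = |5.4 - 4.9| = 0.5
Average = (5.4 + 4.9) / 2 = 5.15


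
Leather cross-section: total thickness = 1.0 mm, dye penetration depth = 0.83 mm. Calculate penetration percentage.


83.0%

Penetration% = 0.83 / 1.0 x 100
Penetration = 83.0%


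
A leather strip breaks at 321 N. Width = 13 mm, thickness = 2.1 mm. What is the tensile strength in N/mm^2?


11.76 N/mm^2


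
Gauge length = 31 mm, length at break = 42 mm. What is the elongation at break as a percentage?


Extension = 42 - 31 = 11 mm
Elongation = 11 / 31 x 100 = 35.5%


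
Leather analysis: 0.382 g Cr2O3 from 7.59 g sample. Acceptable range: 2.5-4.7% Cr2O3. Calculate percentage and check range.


Cr2O3% = 0.382 / 7.59 x 100 = 5.03%
Acceptable range: 2.5 to 4.7%
Within range: No


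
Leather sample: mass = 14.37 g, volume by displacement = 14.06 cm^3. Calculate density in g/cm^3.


Density = mass / volume
Density = 14.37 / 14.06 = 1.022 g/cm^3


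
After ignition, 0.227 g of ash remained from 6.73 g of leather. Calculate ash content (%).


Ash% = 0.227 / 6.73 x 100
Ash% = 3.37%


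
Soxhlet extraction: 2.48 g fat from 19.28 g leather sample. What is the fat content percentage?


Fat content = 2.48 / 19.28 x 100
Fat = 12.9%


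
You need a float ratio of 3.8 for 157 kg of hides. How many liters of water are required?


Water = hide weight x target ratio
Water = 157 x 3.8 = 596.6 L


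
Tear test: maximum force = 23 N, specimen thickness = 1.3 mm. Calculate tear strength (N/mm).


17.7 N/mm

Tear strength = force / thickness
Tear = 23 / 1.3 = 17.7 N/mm


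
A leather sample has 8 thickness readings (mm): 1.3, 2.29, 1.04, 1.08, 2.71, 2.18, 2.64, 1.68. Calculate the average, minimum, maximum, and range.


Average = 1.87 mm
Min = 1.04 mm
Max = 2.71 mm
Range = 1.67 mm

Sum = 14.92
Average = 14.92 / 8 = 1.87 mm
Minimum = 1.04 mm
Maximum = 2.71 mm
Range = 2.71 - 1.04 = 1.67 mm


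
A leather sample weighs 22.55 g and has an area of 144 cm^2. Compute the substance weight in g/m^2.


Substance weight = mass / area x 10000
SW = 22.55 / 144 x 10000
SW = 1566.0 g/m^2


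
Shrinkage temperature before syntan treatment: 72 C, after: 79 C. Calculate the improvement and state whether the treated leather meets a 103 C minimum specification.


Improvement = 79 - 72 = 7 C
Spec check: 79 C >= 103 C? No


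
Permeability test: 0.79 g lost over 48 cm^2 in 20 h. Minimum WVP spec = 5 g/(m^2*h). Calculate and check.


WVP = 0.79 / (48 x 20) x 10000 = 8.23 g/(m^2*h)
Minimum: 5 g/(m^2*h)
Meets spec: Yes


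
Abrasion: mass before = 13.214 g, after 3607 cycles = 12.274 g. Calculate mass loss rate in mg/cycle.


0.261 mg/cycle

Mass loss = 13.214 - 12.274 = 0.940 g
Rate = 0.940 / 3607 x 1000 = 0.261 mg/cycle


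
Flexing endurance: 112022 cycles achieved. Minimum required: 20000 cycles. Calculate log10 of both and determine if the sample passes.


log10(112022) = 5.05
log10(20000) = 4.30
Passes: Yes


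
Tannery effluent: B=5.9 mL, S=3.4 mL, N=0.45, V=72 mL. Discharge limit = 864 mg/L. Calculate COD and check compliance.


COD = (5.9 - 3.4) x 0.45 x 8000 / 72 = 125.0 mg/L
Limit: 864 mg/L
Compliant: Yes


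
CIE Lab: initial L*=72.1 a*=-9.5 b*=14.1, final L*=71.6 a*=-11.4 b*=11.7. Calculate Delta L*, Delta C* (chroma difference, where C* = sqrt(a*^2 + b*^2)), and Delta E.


Delta L* = 71.6 - 72.1 = -0.5
C1* = sqrt((-9.5)^2 + (14.1)^2) = 17.002
C2* = sqrt((-11.4)^2 + (11.7)^2) = 16.336
Delta C* = 16.336 - 17.002 = -0.67
Delta E = sqrt((-0.5)^2 + (-1.9)^2 + (-2.4)^2) = 3.10


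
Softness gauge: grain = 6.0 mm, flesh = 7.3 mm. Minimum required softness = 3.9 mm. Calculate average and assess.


Average softness = 6.65 mm
Meets requirement: Yes

Average = (6.0 + 7.3) / 2 = 6.65 mm
Minimum = 3.9 mm
Meets requirement: Yes


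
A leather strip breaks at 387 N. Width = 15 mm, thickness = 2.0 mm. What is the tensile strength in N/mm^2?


12.90 N/mm^2

Cross-sectional area = 15 x 2.0 = 30.0 mm^2
Tensile strength = 387 / 30.0 = 12.90 N/mm^2


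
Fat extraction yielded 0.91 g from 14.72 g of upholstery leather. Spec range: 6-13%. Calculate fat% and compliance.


Fat content = 6.2%
Compliant: Yes

Fat% = 0.91 / 14.72 x 100 = 6.2%
Spec range: 6-13%
Compliant: Yes


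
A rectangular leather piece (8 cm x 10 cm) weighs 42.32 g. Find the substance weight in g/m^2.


5290.0 g/m^2

Area = 8 x 10 = 80 cm^2
SW = 42.32 / 80 x 10000 = 5290.0 g/m^2


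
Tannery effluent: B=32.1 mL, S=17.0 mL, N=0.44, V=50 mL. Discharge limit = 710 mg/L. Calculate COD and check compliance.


COD = (32.1 - 17.0) x 0.44 x 8000 / 50 = 1063.0 mg/L
Limit: 710 mg/L
Compliant: No


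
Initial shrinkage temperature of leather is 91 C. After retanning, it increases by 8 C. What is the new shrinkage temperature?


New Ts = 91 + 8 = 99 C


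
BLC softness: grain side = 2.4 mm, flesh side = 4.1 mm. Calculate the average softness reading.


3.25 mm

Average = (2.4 + 4.1) / 2
Average = 3.25 mm


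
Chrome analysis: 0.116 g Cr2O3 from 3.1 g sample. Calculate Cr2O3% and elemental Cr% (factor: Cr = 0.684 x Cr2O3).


Cr2O3% = 0.116 / 3.1 x 100 = 3.74%
Cr% = 3.74 x 0.684 = 2.56%


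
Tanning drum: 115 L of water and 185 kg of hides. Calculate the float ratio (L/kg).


Float ratio = water / hide weight
Ratio = 115 / 185 = 0.6


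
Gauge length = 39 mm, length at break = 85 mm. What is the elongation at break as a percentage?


Extension = 85 - 39 = 46 mm
Elongation = 46 / 39 x 100 = 117.9%


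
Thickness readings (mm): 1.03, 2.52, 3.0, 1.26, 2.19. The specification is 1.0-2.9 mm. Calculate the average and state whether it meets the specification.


Sum = 10.00
Average = 10.00 / 5 = 2.00 mm
Specification range: 1.0 to 2.9 mm
Within spec: Yes


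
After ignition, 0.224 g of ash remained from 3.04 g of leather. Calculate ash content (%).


Ash% = 0.224 / 3.04 x 100
Ash% = 7.37%


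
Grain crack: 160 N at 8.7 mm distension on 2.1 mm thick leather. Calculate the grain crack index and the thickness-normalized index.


Crack index = 18.4 N/mm
Normalized index = 8.8 N/mm per mm

Crack index = 160 / 8.7 = 18.4 N/mm
Normalized = 18.4 / 2.1 = 8.8 N/mm per mm


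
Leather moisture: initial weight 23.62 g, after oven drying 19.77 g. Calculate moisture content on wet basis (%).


16.3%

Moisture = 23.62 - 19.77 = 3.85 g
MC = 3.85 / 23.62 x 100 = 16.3%


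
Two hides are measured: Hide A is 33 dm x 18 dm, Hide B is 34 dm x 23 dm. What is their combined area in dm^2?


1376 dm^2

Hide A area = 33 x 18 = 594 dm^2
Hide B area = 34 x 23 = 782 dm^2
Total = 594 + 782 = 1376 dm^2


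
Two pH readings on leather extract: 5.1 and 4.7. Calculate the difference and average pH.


Difference = 0.4
Average pH = 4.90


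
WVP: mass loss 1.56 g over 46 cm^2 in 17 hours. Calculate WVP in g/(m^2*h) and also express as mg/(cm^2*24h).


WVP = 19.95 g/(m^2*h)
Daily rate = 47.88 mg/(cm^2*24h)

WVP = 1.56 / (46 x 17) x 10000 = 19.95 g/(m^2*h)
Mass loss in mg = 1.56 x 1000 = 1560 mg
Per cm^2 per 24h in mg: 1560 x 24 / (46 x 17) = 37440 / 782 = 47.88 mg/(cm^2*24h)


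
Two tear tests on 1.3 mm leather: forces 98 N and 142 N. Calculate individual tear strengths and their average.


Tear 1 = 75.4 N/mm
Tear 2 = 109.2 N/mm
Average = 92.3 N/mm

Tear 1 = 98 / 1.3 = 75.4 N/mm
Tear 2 = 142 / 1.3 = 109.2 N/mm
Average = (75.4 + 109.2) / 2 = 92.3 N/mm


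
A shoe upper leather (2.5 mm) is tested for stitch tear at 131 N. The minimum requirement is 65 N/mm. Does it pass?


STS = 131 / 2.5 = 52.4 N/mm
Minimum required: 65 N/mm
Passes: No


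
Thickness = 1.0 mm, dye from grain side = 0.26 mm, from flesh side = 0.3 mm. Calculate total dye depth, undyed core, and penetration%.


Total dyed = 0.26 + 0.3 = 0.56 mm
Undyed core = 1.0 - 0.56 = 0.44 mm
Penetration = 0.56 / 1.0 x 100 = 56.0%


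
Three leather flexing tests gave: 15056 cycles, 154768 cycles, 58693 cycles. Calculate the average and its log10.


Average = 76172 cycles
log10 = 4.88

Average = (15056 + 154768 + 58693) / 3 = 76172 cycles
log10(76172) = 4.88


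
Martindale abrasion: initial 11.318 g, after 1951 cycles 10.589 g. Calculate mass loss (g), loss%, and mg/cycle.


Mass loss = 0.729 g
Loss = 6.44%
Rate = 0.374 mg/cycle


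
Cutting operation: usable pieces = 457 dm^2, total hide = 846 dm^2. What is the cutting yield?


54.0%

Yield = usable / total x 100
Yield = 457 / 846 x 100 = 54.0%


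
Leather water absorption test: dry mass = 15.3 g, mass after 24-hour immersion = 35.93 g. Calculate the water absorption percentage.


Water absorbed = 35.93 - 15.3 = 20.63 g
WA% = 20.63 / 15.3 x 100 = 134.8%


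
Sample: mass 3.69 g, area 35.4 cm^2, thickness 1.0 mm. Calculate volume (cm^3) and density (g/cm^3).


Thickness in cm = 1.0 / 10 = 0.10 cm
Volume = 35.4 x 0.10 = 3.540 cm^3
Density = 3.69 / 3.540 = 1.042 g/cm^3


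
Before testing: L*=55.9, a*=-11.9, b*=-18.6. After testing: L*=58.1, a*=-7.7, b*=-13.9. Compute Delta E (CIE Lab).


dL = 58.1 - 55.9 = 2.2
da = -7.7 - (-11.9) = 4.2
db = -13.9 - (-18.6) = 4.7
dE = sqrt((2.2)^2 + (4.2)^2 + (4.7)^2) = 6.68


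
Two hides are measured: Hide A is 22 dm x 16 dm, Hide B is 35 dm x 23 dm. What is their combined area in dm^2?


Hide A area = 22 x 16 = 352 dm^2
Hide B area = 35 x 23 = 805 dm^2
Total = 352 + 805 = 1157 dm^2


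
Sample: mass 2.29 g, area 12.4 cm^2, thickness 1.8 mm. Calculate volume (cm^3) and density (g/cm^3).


Volume = 2.232 cm^3
Density = 1.026 g/cm^3


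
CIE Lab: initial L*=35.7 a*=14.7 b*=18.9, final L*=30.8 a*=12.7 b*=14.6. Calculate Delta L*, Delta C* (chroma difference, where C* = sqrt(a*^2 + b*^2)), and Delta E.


Delta L* = -4.9
Delta C* = -4.59
Delta E = 6.82

Delta L* = 30.8 - 35.7 = -4.9
C1* = sqrt((14.7)^2 + (18.9)^2) = 23.944
C2* = sqrt((12.7)^2 + (14.6)^2) = 19.351
Delta C* = 19.351 - 23.944 = -4.59
Delta E = sqrt((-4.9)^2 + (-2.0)^2 + (-4.3)^2) = 6.82


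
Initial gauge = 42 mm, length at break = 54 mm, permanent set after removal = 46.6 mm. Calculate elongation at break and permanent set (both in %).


Elongation at break = 28.6%
Permanent set = 11.0%

Elongation at break = (54 - 42) / 42 x 100 = 28.6%
Permanent set = (46.6 - 42) / 42 x 100 = 11.0%


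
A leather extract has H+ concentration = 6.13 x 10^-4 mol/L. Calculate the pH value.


pH = 3.21

pH = -log10[H+]
pH = -log10(6.13 x 10^-4) = 3.21


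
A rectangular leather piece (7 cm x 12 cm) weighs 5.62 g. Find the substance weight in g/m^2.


Area = 7 x 12 = 84 cm^2
SW = 5.62 / 84 x 10000 = 669.0 g/m^2


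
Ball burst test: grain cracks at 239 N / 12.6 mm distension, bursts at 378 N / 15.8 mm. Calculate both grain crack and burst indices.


Crack index = 19.0 N/mm
Burst index = 23.9 N/mm

Crack index = 239 / 12.6 = 19.0 N/mm
Burst index = 378 / 15.8 = 23.9 N/mm


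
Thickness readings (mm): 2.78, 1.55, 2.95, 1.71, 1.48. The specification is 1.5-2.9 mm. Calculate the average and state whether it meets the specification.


Average = 2.09 mm
Within specification: Yes

Sum = 10.47
Average = 10.47 / 5 = 2.09 mm
Specification range: 1.5 to 2.9 mm
Within spec: Yes


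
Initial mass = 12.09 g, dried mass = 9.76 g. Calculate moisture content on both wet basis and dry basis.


Wet basis = 19.3%
Dry basis = 23.9%

Moisture lost = 12.09 - 9.76 = 2.33 g
Wet basis MC = 2.33 / 12.09 x 100 = 19.3%
Dry basis MC = 2.33 / 9.76 x 100 = 23.9%


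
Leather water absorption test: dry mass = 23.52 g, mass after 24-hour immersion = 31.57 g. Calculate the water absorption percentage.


34.2%


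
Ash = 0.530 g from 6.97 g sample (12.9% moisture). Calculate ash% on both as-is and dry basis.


As-is ash = 7.60%
Dry-basis ash = 8.73%

As-is ash% = 0.530 / 6.97 x 100 = 7.60%
Dry mass = 6.97 x (100 - 12.9) / 100 = 6.07087 g
Dry-basis ash% = 0.530 / 6.07087 x 100 = 8.73%


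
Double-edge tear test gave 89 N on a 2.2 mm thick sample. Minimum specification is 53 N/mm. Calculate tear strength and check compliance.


Tear strength = 89 / 2.2 = 40.5 N/mm
Required minimum = 53 N/mm
Compliant: No


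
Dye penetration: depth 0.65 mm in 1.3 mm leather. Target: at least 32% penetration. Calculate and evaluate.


Penetration = 50.0%
Meets target: Yes


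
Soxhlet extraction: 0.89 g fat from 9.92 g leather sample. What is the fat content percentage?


9.0%

Fat content = 0.89 / 9.92 x 100
Fat = 9.0%


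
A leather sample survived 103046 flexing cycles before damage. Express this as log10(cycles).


log10(103046) = 5.01


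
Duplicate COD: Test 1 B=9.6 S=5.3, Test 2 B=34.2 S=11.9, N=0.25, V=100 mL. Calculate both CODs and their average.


COD1 = (9.6 - 5.3) x 0.25 x 8000 / 100 = 86.0 mg/L
COD2 = (34.2 - 11.9) x 0.25 x 8000 / 100 = 446.0 mg/L
Average = (86.0 + 446.0) / 2 = 266.0 mg/L


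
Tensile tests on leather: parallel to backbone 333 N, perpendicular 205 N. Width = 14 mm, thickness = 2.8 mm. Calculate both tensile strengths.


Area = 14 x 2.8 = 39.2 mm^2
TS (parallel) = 333 / 39.2 = 8.49 N/mm^2
TS (perpendicular) = 205 / 39.2 = 5.23 N/mm^2


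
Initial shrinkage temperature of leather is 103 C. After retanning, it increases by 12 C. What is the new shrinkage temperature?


115 C


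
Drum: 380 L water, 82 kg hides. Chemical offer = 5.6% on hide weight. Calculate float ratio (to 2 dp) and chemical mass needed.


Float ratio = 4.63
Chemical needed = 4.592 kg


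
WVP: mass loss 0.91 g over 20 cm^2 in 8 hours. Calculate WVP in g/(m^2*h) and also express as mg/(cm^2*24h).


WVP = 0.91 / (20 x 8) x 10000 = 56.88 g/(m^2*h)
Mass loss in mg = 0.91 x 1000 = 910 mg
Per cm^2 per 24h in mg: 910 x 24 / (20 x 8) = 21840 / 160 = 136.50 mg/(cm^2*24h)


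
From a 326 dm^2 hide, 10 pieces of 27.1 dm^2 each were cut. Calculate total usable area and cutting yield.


Total usable = 10 x 27.1 = 271.0 dm^2
Yield = 271.0 / 326 x 100 = 83.1%


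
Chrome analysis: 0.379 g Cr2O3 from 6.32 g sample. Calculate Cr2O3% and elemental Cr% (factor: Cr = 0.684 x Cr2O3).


Cr2O3% = 0.379 / 6.32 x 100 = 6.00%
Cr% = 6.00 x 0.684 = 4.10%


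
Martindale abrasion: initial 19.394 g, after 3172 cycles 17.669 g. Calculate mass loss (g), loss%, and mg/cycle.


Loss = 19.394 - 17.669 = 1.725 g
Loss% = 1.725 / 19.394 x 100 = 8.89%
Rate = 1.725 / 3172 x 1000 = 0.544 mg/cycle


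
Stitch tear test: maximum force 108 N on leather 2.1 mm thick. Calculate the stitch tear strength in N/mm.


51.4 N/mm

Stitch tear strength = force / thickness
STS = 108 / 2.1 = 51.4 N/mm


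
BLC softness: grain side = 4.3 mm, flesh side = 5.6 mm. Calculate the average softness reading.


4.95 mm


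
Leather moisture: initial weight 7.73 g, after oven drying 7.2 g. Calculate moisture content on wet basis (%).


Moisture = 7.73 - 7.2 = 0.53 g
MC = 0.53 / 7.73 x 100 = 6.9%


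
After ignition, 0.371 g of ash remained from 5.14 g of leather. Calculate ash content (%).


7.22%

Ash% = 0.371 / 5.14 x 100
Ash% = 7.22%


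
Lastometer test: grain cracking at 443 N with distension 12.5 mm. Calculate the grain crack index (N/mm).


35.4 N/mm

Grain crack index = force / distension
Index = 443 / 12.5 = 35.4 N/mm


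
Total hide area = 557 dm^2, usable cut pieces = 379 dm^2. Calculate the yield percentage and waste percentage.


Yield = 68.0%
Waste = 32.0%


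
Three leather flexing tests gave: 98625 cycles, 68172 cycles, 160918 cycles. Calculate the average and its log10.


Average = 109238 cycles
log10 = 5.04


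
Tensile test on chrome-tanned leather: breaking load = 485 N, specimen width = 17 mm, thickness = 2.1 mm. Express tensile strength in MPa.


Cross-section = 17 x 2.1 = 35.7 mm^2
TS = 485 / 35.7 = 13.59 MPa
(1 N/mm^2 = 1 MPa)


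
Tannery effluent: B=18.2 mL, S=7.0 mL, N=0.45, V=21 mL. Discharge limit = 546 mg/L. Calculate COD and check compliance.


COD = (18.2 - 7.0) x 0.45 x 8000 / 21 = 1920.0 mg/L
Limit: 546 mg/L
Compliant: No


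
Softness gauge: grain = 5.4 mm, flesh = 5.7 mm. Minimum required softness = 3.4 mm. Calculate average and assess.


Average = (5.4 + 5.7) / 2 = 5.55 mm
Minimum = 3.4 mm
Meets requirement: Yes


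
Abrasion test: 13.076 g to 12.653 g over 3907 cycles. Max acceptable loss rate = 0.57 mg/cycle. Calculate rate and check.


Rate = 0.108 mg/cycle
Passes: Yes


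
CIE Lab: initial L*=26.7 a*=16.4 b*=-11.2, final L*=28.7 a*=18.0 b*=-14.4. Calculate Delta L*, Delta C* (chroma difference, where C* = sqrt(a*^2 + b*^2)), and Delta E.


Delta L* = 2.0
Delta C* = 3.19
Delta E = 4.10


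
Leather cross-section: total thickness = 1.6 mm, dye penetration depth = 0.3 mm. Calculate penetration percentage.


Penetration% = 0.3 / 1.6 x 100
Penetration = 18.8%


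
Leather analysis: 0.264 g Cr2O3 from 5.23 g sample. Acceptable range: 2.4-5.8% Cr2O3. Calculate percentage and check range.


Cr2O3% = 0.264 / 5.23 x 100 = 5.05%
Acceptable range: 2.4 to 5.8%
Within range: Yes


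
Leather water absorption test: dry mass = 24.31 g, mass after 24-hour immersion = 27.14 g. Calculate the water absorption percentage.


Water absorbed = 27.14 - 24.31 = 2.83 g
WA% = 2.83 / 24.31 x 100 = 11.6%


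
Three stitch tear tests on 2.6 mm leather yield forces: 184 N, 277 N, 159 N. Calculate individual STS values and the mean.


STS1 = 70.8 N/mm
STS2 = 106.5 N/mm
STS3 = 61.2 N/mm
Mean = 79.5 N/mm

STS1 = 184 / 2.6 = 70.8 N/mm
STS2 = 277 / 2.6 = 106.5 N/mm
STS3 = 159 / 2.6 = 61.2 N/mm
Mean = (70.8 + 106.5 + 61.2) / 3 = 79.5 N/mm


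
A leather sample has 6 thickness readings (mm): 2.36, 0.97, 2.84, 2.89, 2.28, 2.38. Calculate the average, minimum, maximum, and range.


Sum = 13.72
Average = 13.72 / 6 = 2.29 mm
Minimum = 0.97 mm
Maximum = 2.89 mm
Range = 2.89 - 0.97 = 1.92 mm


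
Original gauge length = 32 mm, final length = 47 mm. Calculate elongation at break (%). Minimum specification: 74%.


Elongation = 46.9%
Meets spec: No

Extension = 47 - 32 = 15 mm
Elongation = 15 / 32 x 100 = 46.9%
Minimum required: 74%
Meets specification: No


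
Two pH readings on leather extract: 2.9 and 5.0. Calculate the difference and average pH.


Difference = |2.9 - 5.0| = 2.1
Average = (2.9 + 5.0) / 2 = 3.95


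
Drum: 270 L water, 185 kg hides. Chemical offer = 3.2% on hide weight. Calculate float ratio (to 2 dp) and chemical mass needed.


Float ratio = 270 / 185 = 1.46
Chemical = 185 x 3.2 / 100 = 5.92 kg


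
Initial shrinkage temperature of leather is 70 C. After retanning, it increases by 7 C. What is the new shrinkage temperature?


77 C

New Ts = 70 + 7 = 77 C


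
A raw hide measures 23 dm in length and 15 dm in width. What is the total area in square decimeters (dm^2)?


345 dm^2

Area = length x width
Area = 23 x 15 = 345 dm^2


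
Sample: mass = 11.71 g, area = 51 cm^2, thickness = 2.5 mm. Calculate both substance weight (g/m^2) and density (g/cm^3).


SW = 11.71 / 51 x 10000 = 2296.1 g/m^2
Volume = 51 x 2.5 / 10 = 12.75 cm^3
Density = 11.71 / 12.75 = 0.918 g/cm^3


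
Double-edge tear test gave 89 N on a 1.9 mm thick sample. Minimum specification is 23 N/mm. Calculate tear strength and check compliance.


Tear strength = 89 / 1.9 = 46.8 N/mm
Required minimum = 23 N/mm
Compliant: Yes


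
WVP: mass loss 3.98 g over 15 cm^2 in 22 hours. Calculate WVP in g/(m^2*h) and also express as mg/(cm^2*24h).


WVP = 120.61 g/(m^2*h)
Daily rate = 289.45 mg/(cm^2*24h)

WVP = 3.98 / (15 x 22) x 10000 = 120.61 g/(m^2*h)
Mass loss in mg = 3.98 x 1000 = 3980 mg
Per cm^2 per 24h in mg: 3980 x 24 / (15 x 22) = 95520 / 330 = 289.45 mg/(cm^2*24h)


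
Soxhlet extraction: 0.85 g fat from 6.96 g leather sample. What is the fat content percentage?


12.2%

Fat content = 0.85 / 6.96 x 100
Fat = 12.2%


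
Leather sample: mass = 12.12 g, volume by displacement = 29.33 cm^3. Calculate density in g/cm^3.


Density = mass / volume
Density = 12.12 / 29.33 = 0.413 g/cm^3


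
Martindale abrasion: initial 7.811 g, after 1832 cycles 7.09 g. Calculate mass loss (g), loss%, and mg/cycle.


Mass loss = 0.721 g
Loss = 9.23%
Rate = 0.394 mg/cycle

Loss = 7.811 - 7.09 = 0.721 g
Loss% = 0.721 / 7.811 x 100 = 9.23%
Rate = 0.721 / 1832 x 1000 = 0.394 mg/cycle


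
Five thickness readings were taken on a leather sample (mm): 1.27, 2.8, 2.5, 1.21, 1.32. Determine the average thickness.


1.82 mm

Sum = 1.27 + 2.8 + 2.5 + 1.21 + 1.32 = 9.10
Average = 9.10 / 5 = 1.82 mm


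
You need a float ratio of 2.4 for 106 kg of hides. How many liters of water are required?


254.4 L

Water = hide weight x target ratio
Water = 106 x 2.4 = 254.4 L


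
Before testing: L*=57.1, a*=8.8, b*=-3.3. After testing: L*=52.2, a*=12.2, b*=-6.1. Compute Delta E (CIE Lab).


dL = 52.2 - 57.1 = -4.9
da = 12.2 - 8.8 = 3.4
db = -6.1 - (-3.3) = -2.8
dE = sqrt((-4.9)^2 + (3.4)^2 + (-2.8)^2) = 6.59


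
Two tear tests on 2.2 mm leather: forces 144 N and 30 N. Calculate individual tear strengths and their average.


Tear 1 = 144 / 2.2 = 65.5 N/mm
Tear 2 = 30 / 2.2 = 13.6 N/mm
Average = (65.5 + 13.6) / 2 = 39.6 N/mm


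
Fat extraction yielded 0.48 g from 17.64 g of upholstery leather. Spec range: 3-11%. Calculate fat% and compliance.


Fat% = 0.48 / 17.64 x 100 = 2.7%
Spec range: 3-11%
Compliant: No


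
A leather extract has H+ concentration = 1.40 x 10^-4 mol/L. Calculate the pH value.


pH = -log10[H+]
pH = -log10(1.40 x 10^-4) = 3.85


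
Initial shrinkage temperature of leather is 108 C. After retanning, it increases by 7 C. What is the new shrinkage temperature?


New Ts = 108 + 7 = 115 C


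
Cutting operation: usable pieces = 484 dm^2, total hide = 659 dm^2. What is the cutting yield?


Yield = usable / total x 100
Yield = 484 / 659 x 100 = 73.4%


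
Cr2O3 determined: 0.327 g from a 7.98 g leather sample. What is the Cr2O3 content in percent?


Cr2O3% = 0.327 / 7.98 x 100
Cr2O3% = 4.10%


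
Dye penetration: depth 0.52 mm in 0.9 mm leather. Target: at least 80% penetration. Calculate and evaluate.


Penetration = 0.52 / 0.9 x 100 = 57.8%
Target: 80%
Meets target: No


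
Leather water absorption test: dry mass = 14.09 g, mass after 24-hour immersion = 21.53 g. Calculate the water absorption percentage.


52.8%

Water absorbed = 21.53 - 14.09 = 7.44 g
WA% = 7.44 / 14.09 x 100 = 52.8%


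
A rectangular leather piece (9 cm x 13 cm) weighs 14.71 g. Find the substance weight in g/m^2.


1257.3 g/m^2

Area = 9 x 13 = 117 cm^2
SW = 14.71 / 117 x 10000 = 1257.3 g/m^2


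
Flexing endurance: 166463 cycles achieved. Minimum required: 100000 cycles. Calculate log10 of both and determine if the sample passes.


log10(166463) = 5.22
log10(100000) = 5.00
Passes: Yes


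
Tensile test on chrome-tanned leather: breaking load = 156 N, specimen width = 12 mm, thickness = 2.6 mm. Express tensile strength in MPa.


5.00 MPa

Cross-section = 12 x 2.6 = 31.2 mm^2
TS = 156 / 31.2 = 5.00 MPa
(1 N/mm^2 = 1 MPa)


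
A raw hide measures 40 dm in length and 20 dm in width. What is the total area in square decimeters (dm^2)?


Area = length x width
Area = 40 x 20 = 800 dm^2


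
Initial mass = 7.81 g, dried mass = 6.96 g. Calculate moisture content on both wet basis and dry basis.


Wet basis = 10.9%
Dry basis = 12.2%


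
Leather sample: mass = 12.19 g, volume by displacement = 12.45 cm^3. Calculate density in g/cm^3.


0.979 g/cm^3


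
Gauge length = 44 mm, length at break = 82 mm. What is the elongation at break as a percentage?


Extension = 82 - 44 = 38 mm
Elongation = 38 / 44 x 100 = 86.4%


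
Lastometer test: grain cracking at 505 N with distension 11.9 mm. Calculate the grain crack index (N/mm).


Grain crack index = force / distension
Index = 505 / 11.9 = 42.4 N/mm


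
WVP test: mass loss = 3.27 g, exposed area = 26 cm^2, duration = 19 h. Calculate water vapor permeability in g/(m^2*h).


WVP = mass_loss / (area x time) x 10000
WVP = 3.27 / (26 x 19) x 10000
WVP = 3.27 / 494 x 10000 = 66.19 g/(m^2*h)


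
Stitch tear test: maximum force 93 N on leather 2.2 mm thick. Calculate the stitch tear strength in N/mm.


Stitch tear strength = force / thickness
STS = 93 / 2.2 = 42.3 N/mm


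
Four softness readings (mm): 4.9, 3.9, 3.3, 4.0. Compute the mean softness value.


4.03 mm

Sum = 4.9 + 3.9 + 3.3 + 4.0
Mean = 16.1 / 4 = 4.03 mm


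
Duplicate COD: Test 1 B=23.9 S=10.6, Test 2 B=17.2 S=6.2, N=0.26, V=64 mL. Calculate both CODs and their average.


COD1 = (23.9 - 10.6) x 0.26 x 8000 / 64 = 432.3 mg/L
COD2 = (17.2 - 6.2) x 0.26 x 8000 / 64 = 357.5 mg/L
Average = (432.3 + 357.5) / 2 = 394.9 mg/L


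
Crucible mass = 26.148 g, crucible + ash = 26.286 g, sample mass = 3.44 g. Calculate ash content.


Ash mass = 0.138 g
Ash content = 4.01%

Ash mass = 26.286 - 26.148 = 0.138 g
Ash% = 0.138 / 3.44 x 100 = 4.01%


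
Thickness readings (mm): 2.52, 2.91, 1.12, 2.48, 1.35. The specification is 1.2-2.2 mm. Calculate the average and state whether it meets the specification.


Sum = 10.38
Average = 10.38 / 5 = 2.08 mm
Specification range: 1.2 to 2.2 mm
Within spec: Yes


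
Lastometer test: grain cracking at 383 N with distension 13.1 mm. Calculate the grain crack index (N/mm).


Grain crack index = force / distension
Index = 383 / 13.1 = 29.2 N/mm


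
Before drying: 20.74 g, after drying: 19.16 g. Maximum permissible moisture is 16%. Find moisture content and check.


MC = (20.74 - 19.16) / 20.74 x 100 = 7.6%
Maximum: 16%
Acceptable: Yes


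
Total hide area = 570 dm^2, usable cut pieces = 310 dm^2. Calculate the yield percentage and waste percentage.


Yield = 54.4%
Waste = 45.6%

Yield = 310 / 570 x 100 = 54.4%
Waste = 570 - 310 = 260 dm^2
Waste% = 100 - 54.4 = 45.6%


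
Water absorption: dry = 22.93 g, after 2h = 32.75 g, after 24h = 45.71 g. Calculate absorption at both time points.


2h absorption = 42.8%
24h absorption = 99.3%

WA (2h) = (32.75 - 22.93) / 22.93 x 100 = 42.8%
WA (24h) = (45.71 - 22.93) / 22.93 x 100 = 99.3%


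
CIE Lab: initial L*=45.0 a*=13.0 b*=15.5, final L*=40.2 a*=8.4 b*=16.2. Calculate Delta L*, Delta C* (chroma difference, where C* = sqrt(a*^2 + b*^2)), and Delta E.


Delta L* = -4.8
Delta C* = -1.98
Delta E = 6.69

Delta L* = 40.2 - 45.0 = -4.8
C1* = sqrt((13.0)^2 + (15.5)^2) = 20.230
C2* = sqrt((8.4)^2 + (16.2)^2) = 18.248
Delta C* = 18.248 - 20.230 = -1.98
Delta E = sqrt((-4.8)^2 + (-4.6)^2 + (0.7)^2) = 6.69


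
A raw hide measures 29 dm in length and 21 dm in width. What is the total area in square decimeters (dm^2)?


609 dm^2

Area = length x width
Area = 29 x 21 = 609 dm^2


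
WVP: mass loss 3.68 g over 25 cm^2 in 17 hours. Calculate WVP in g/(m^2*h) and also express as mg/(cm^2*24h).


WVP = 86.59 g/(m^2*h)
Daily rate = 207.81 mg/(cm^2*24h)


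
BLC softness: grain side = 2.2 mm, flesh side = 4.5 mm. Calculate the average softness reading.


Average = (2.2 + 4.5) / 2
Average = 3.35 mm


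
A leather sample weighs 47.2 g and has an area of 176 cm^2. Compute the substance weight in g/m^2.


Substance weight = mass / area x 10000
SW = 47.2 / 176 x 10000
SW = 2681.8 g/m^2


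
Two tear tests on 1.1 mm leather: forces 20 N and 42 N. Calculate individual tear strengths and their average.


Tear 1 = 18.2 N/mm
Tear 2 = 38.2 N/mm
Average = 28.2 N/mm

Tear 1 = 20 / 1.1 = 18.2 N/mm
Tear 2 = 42 / 1.1 = 38.2 N/mm
Average = (18.2 + 38.2) / 2 = 28.2 N/mm


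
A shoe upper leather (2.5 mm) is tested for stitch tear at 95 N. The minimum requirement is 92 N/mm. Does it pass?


STS = 95 / 2.5 = 38.0 N/mm
Minimum required: 92 N/mm
Passes: No


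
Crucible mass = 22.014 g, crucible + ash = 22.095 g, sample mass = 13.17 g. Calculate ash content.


Ash mass = 0.081 g
Ash content = 0.62%

Ash mass = 22.095 - 22.014 = 0.081 g
Ash% = 0.081 / 13.17 x 100 = 0.62%


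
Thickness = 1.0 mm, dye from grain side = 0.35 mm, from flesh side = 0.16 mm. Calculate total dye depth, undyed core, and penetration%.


Total dyed = 0.35 + 0.16 = 0.51 mm
Undyed core = 1.0 - 0.51 = 0.49 mm
Penetration = 0.51 / 1.0 x 100 = 51.0%


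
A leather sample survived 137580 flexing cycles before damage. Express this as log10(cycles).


log10(137580) = 5.14


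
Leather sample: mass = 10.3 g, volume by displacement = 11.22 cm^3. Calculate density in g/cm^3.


0.918 g/cm^3

Density = mass / volume
Density = 10.3 / 11.22 = 0.918 g/cm^3


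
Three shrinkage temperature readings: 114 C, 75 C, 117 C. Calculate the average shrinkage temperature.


102.0 C


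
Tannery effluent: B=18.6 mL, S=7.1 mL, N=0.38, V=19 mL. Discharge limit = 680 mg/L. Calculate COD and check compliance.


COD = 1840.0 mg/L
Compliant: No

COD = (18.6 - 7.1) x 0.38 x 8000 / 19 = 1840.0 mg/L
Limit: 680 mg/L
Compliant: No


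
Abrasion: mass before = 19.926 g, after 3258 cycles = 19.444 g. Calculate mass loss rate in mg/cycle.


0.148 mg/cycle


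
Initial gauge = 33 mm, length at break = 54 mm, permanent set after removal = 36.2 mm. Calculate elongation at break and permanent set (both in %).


Elongation at break = 63.6%
Permanent set = 9.7%

Elongation at break = (54 - 33) / 33 x 100 = 63.6%
Permanent set = (36.2 - 33) / 33 x 100 = 9.7%


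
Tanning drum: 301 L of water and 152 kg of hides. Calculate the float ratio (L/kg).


Float ratio = water / hide weight
Ratio = 301 / 152 = 2.0


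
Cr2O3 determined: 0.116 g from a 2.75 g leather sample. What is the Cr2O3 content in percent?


4.22%

Cr2O3% = 0.116 / 2.75 x 100
Cr2O3% = 4.22%


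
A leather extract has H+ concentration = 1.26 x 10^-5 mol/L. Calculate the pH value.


pH = -log10[H+]
pH = -log10(1.26 x 10^-5) = 4.90


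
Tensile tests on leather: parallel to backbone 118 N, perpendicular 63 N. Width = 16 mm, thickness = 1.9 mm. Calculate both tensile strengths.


Area = 16 x 1.9 = 30.4 mm^2
TS (parallel) = 118 / 30.4 = 3.88 N/mm^2
TS (perpendicular) = 63 / 30.4 = 2.07 N/mm^2


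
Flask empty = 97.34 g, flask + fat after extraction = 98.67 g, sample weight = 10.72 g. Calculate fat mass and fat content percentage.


Fat mass = 1.33 g
Fat content = 12.4%

Fat mass = 98.67 - 97.34 = 1.33 g
Fat% = 1.33 / 10.72 x 100 = 12.4%


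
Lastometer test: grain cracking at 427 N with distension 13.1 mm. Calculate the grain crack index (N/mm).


32.6 N/mm


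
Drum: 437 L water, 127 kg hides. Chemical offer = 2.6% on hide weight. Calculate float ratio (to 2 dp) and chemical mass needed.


Float ratio = 3.44
Chemical needed = 3.302 kg

Float ratio = 437 / 127 = 3.44
Chemical = 127 x 2.6 / 100 = 3.302 kg


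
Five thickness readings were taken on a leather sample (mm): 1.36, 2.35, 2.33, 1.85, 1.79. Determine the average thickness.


1.94 mm


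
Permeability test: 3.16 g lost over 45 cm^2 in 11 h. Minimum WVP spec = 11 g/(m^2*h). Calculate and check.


WVP = 3.16 / (45 x 11) x 10000 = 63.84 g/(m^2*h)
Minimum: 11 g/(m^2*h)
Meets spec: Yes


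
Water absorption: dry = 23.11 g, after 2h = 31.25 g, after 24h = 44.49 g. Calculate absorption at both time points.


2h absorption = 35.2%
24h absorption = 92.5%

WA (2h) = (31.25 - 23.11) / 23.11 x 100 = 35.2%
WA (24h) = (44.49 - 23.11) / 23.11 x 100 = 92.5%


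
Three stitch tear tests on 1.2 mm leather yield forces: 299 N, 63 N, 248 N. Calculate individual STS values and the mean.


STS1 = 299 / 1.2 = 249.2 N/mm
STS2 = 63 / 1.2 = 52.5 N/mm
STS3 = 248 / 1.2 = 206.7 N/mm
Mean = (249.2 + 52.5 + 206.7) / 3 = 169.5 N/mm


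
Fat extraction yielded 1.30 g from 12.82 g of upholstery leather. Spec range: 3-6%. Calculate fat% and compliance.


Fat content = 10.1%
Compliant: No

Fat% = 1.30 / 12.82 x 100 = 10.1%
Spec range: 3-6%
Compliant: No


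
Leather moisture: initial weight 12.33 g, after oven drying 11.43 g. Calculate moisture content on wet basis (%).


Moisture = 12.33 - 11.43 = 0.90 g
MC = 0.90 / 12.33 x 100 = 7.3%


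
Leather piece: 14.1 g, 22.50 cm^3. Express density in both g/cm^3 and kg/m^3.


Density = 14.1 / 22.50 = 0.627 g/cm^3
Convert: 0.627 x 1000 = 627 kg/m^3


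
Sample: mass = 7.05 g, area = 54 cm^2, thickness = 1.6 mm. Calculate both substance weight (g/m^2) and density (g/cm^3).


Substance weight = 1305.6 g/m^2
Density = 0.816 g/cm^3

SW = 7.05 / 54 x 10000 = 1305.6 g/m^2
Volume = 54 x 1.6 / 10 = 8.64 cm^3
Density = 7.05 / 8.64 = 0.816 g/cm^3


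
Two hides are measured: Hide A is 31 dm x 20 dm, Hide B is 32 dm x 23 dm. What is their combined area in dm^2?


Hide A area = 31 x 20 = 620 dm^2
Hide B area = 32 x 23 = 736 dm^2
Total = 620 + 736 = 1356 dm^2


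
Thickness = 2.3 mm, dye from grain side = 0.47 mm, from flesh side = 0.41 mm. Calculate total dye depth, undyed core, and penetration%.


Total dyed = 0.88 mm
Undyed core = 1.42 mm
Penetration = 38.3%


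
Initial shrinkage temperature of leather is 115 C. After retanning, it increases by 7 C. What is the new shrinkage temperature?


New Ts = 115 + 7 = 122 C


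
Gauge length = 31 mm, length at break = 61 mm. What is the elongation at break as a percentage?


96.8%


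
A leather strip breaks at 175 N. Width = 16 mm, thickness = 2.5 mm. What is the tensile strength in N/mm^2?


4.38 N/mm^2

Cross-sectional area = 16 x 2.5 = 40.0 mm^2
Tensile strength = 175 / 40.0 = 4.38 N/mm^2


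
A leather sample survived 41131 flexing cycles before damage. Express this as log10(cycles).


4.61

log10(41131) = 4.61


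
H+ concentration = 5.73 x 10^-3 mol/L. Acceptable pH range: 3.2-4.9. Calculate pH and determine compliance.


pH = -log10(5.73 x 10^-3) = 2.24
Range: 3.2 to 4.9
Compliant: No


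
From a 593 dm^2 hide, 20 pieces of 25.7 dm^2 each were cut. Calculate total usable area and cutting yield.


Usable area = 514.0 dm^2
Yield = 86.7%

Total usable = 20 x 25.7 = 514.0 dm^2
Yield = 514.0 / 593 x 100 = 86.7%


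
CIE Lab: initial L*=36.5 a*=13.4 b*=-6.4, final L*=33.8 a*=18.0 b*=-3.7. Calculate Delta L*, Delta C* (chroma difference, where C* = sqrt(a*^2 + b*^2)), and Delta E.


Delta L* = 33.8 - 36.5 = -2.7
C1* = sqrt((13.4)^2 + (-6.4)^2) = 14.850
C2* = sqrt((18.0)^2 + (-3.7)^2) = 18.376
Delta C* = 18.376 - 14.850 = 3.53
Delta E = sqrt((-2.7)^2 + (4.6)^2 + (2.7)^2) = 5.98


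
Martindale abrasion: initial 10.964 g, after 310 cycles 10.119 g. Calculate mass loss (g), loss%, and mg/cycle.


Mass loss = 0.845 g
Loss = 7.71%
Rate = 2.726 mg/cycle


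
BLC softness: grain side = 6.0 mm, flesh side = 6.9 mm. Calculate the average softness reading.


Average = (6.0 + 6.9) / 2
Average = 6.45 mm


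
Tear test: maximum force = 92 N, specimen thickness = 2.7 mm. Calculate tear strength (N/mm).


34.1 N/mm


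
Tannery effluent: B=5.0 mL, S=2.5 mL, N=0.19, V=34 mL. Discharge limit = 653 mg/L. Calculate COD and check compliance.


COD = (5.0 - 2.5) x 0.19 x 8000 / 34 = 111.8 mg/L
Limit: 653 mg/L
Compliant: Yes


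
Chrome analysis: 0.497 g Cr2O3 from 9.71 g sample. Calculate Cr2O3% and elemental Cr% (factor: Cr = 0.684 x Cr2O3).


Cr2O3% = 0.497 / 9.71 x 100 = 5.12%
Cr% = 5.12 x 0.684 = 3.50%


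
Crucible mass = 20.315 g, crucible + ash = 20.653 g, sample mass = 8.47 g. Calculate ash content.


Ash mass = 20.653 - 20.315 = 0.338 g
Ash% = 0.338 / 8.47 x 100 = 3.99%


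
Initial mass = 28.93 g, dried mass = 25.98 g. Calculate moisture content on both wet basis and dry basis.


Wet basis = 10.2%
Dry basis = 11.4%


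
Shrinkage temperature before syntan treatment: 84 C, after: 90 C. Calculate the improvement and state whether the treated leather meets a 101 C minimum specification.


Improvement = 90 - 84 = 6 C
Spec check: 90 C >= 101 C? No


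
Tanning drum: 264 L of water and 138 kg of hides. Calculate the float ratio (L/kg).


Float ratio = water / hide weight
Ratio = 264 / 138 = 1.9


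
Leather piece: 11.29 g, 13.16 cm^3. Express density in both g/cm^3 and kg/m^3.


Density = 11.29 / 13.16 = 0.858 g/cm^3
Convert: 0.858 x 1000 = 858 kg/m^3
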